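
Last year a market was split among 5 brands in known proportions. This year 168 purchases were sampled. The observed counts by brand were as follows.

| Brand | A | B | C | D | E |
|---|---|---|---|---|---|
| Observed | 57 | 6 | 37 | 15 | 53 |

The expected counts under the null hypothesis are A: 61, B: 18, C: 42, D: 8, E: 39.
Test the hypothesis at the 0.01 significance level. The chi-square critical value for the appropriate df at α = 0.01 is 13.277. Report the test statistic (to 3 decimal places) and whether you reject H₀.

cat         O        E   (O−E)²/E
A          57       61     0.2623
B           6       18     8.0000
C          37       42     0.5952
D          15        8     6.1250
E          53       39     5.0256
Sum = 20.008
df = 4. Since 20.008 > 13.277, we reject H₀.

20.008; reject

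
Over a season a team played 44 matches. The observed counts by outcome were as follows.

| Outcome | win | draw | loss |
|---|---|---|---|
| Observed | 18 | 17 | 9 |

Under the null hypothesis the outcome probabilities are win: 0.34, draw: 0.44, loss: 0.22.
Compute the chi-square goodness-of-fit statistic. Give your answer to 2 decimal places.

0.95

Expected counts E_i = n·p_i: 44×0.34 = 14.96, 44×0.44 = 19.36, 44×0.22 = 9.68.
cat         O        E   (O−E)²/E
win        18    14.96      0.618
draw       17    19.36      0.288
loss        9     9.68      0.048
Sum = 0.95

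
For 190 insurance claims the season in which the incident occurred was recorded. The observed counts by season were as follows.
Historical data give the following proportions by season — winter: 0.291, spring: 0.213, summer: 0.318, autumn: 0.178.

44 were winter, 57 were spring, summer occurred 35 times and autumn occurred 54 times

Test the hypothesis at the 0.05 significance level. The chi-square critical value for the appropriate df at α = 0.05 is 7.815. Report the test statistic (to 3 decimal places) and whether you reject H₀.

31.793; reject

Expected counts E_i = n·p_i: 190×0.291 = 55.29, 190×0.213 = 40.47, 190×0.318 = 60.42, 190×0.178 = 33.82.
χ² = (44−55.29)²/55.29 + (57−40.47)²/40.47 + (35−60.42)²/60.42 + (54−33.82)²/33.82
   = 2.3054 + 6.7517 + 10.6947 + 12.0412
Sum = 31.793
df = 3. Since 31.793 > 7.815, we reject H₀.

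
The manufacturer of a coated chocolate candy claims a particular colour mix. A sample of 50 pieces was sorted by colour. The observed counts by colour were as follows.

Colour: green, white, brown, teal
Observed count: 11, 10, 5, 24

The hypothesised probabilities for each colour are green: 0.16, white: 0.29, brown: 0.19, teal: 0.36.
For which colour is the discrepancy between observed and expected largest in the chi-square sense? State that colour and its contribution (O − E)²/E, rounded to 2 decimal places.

Expected counts E_i = n·p_i: 50×0.16 = 8, 50×0.29 = 14.5, 50×0.19 = 9.5, 50×0.36 = 18.
green: (11 − 8)²/8 = 9/8 = 1.125
white: (10 − 14.5)²/14.5 = 20.25/14.5 = 1.397
brown: (5 − 9.5)²/9.5 = 20.25/9.5 = 2.132
teal: (24 − 18)²/18 = 36/18 = 2.000
The largest term is for brown: 2.13.

brown, 2.13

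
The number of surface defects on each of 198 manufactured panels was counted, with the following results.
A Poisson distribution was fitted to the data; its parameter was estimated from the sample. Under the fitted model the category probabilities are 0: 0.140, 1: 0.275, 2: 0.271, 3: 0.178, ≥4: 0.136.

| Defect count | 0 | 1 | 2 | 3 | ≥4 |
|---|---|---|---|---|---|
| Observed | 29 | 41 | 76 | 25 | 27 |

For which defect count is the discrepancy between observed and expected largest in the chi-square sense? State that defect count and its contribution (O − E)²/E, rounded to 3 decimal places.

2, 9.303

Expected counts E_i = n·p_i: 198×0.140 = 27.72, 198×0.275 = 54.45, 198×0.271 = 53.658, 198×0.178 = 35.244, 198×0.136 = 26.928.
χ² = (29−27.72)²/27.72 + (41−54.45)²/54.45 + (76−53.658)²/53.658 + (25−35.244)²/35.244 + (27−26.928)²/26.928
   = 0.0591 + 3.3224 + 9.3027 + 2.9775 + 0.0002
The largest term is for 2: 9.303.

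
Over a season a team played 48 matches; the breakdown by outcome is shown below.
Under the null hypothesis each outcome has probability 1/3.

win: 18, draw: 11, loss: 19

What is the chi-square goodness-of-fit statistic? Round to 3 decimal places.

2.375

Expected count for each of the 3 categories: 48/3 = 16.
χ² = (18−16)²/16 + (11−16)²/16 + (19−16)²/16
   = 0.2500 + 1.5625 + 0.5625
Sum = 2.375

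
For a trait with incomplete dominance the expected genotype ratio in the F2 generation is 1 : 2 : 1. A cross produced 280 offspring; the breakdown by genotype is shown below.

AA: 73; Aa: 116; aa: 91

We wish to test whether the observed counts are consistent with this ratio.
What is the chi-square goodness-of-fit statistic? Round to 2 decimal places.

10.54

Ratio total = 4. Expected counts: 280×1/4 = 70, 280×2/4 = 140, 280×1/4 = 70.
χ² = (73−70)²/70 + (116−140)²/140 + (91−70)²/70
   = 0.129 + 4.114 + 6.300
Sum = 10.54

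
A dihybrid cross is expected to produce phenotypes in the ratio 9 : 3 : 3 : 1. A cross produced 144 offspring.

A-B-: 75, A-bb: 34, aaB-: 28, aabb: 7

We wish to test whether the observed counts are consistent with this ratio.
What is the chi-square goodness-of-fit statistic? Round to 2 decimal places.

Ratio total = 16. Expected counts: 144×9/16 = 81, 144×3/16 = 27, 144×3/16 = 27, 144×1/16 = 9.
A-B-: (75 − 81)²/81 = 36/81 = 0.444
A-bb: (34 − 27)²/27 = 49/27 = 1.815
aaB-: (28 − 27)²/27 = 1/27 = 0.037
aabb: (7 − 9)²/9 = 4/9 = 0.444
Sum = 2.74

2.74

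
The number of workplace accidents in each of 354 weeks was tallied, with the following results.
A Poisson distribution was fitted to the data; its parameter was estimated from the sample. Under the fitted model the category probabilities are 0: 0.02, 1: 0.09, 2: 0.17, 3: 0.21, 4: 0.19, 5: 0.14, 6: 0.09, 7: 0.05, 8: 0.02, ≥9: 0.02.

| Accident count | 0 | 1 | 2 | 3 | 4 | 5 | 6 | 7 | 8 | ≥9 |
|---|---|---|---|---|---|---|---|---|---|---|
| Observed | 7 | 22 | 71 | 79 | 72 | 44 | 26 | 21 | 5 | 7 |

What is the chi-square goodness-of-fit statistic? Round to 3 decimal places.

Expected counts E_i = n·p_i: 354×0.02 = 7.08, 354×0.09 = 31.86, 354×0.17 = 60.18, 354×0.21 = 74.34, 354×0.19 = 67.26, 354×0.14 = 49.56, 354×0.09 = 31.86, 354×0.05 = 17.7, 354×0.02 = 7.08, 354×0.02 = 7.08.
χ² = (7−7.08)²/7.08 + (22−31.86)²/31.86 + (71−60.18)²/60.18 + (79−74.34)²/74.34 + (72−67.26)²/67.26 + (44−49.56)²/49.56 + (26−31.86)²/31.86 + (21−17.7)²/17.7 + (5−7.08)²/7.08 + (7−7.08)²/7.08
   = 0.0009 + 3.0515 + 1.9454 + 0.2921 + 0.3340 + 0.6238 + 1.0778 + 0.6153 + 0.6111 + 0.0009
Sum = 8.553

8.553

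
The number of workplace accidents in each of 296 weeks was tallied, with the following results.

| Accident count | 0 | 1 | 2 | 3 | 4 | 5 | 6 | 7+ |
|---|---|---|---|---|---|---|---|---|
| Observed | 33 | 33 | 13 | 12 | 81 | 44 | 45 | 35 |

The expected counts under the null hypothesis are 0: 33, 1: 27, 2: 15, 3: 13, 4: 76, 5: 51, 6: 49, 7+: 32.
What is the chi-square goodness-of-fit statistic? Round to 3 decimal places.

0: (33 − 33)²/33 = 0/33 = 0.0000
1: (33 − 27)²/27 = 36/27 = 1.3333
2: (13 − 15)²/15 = 4/15 = 0.2667
3: (12 − 13)²/13 = 1/13 = 0.0769
4: (81 − 76)²/76 = 25/76 = 0.3289
5: (44 − 51)²/51 = 49/51 = 0.9608
6: (45 − 49)²/49 = 16/49 = 0.3265
7+: (35 − 32)²/32 = 9/32 = 0.2813
Sum = 3.574

3.574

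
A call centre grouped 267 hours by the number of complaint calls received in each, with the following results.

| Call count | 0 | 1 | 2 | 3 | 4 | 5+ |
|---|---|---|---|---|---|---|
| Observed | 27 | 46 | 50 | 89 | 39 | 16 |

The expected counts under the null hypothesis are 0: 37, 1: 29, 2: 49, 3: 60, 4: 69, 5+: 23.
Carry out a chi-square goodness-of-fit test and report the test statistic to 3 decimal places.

χ² = (27−37)²/37 + (46−29)²/29 + (50−49)²/49 + (89−60)²/60 + (39−69)²/69 + (16−23)²/23
   = 2.7027 + 9.9655 + 0.0204 + 14.0167 + 13.0435 + 2.1304
Sum = 41.879

41.879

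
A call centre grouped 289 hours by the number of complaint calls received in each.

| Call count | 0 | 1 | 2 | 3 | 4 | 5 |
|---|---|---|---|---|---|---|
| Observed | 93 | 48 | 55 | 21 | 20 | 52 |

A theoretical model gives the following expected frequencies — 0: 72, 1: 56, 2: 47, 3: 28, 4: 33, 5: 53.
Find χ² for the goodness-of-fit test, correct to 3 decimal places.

χ² = (93−72)²/72 + (48−56)²/56 + (55−47)²/47 + (21−28)²/28 + (20−33)²/33 + (52−53)²/53
   = 6.1250 + 1.1429 + 1.3617 + 1.7500 + 5.1212 + 0.0189
Sum = 15.520

15.520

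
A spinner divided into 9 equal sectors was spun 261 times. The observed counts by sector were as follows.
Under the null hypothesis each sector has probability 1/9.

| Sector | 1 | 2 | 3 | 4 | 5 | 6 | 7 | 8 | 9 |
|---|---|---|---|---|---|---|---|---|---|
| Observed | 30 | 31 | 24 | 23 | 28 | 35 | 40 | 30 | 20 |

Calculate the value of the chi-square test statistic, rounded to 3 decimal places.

Expected count for each of the 9 categories: 261/9 = 29.
1: (30 − 29)²/29 = 1/29 = 0.0345
2: (31 − 29)²/29 = 4/29 = 0.1379
3: (24 − 29)²/29 = 25/29 = 0.8621
4: (23 − 29)²/29 = 36/29 = 1.2414
5: (28 − 29)²/29 = 1/29 = 0.0345
6: (35 − 29)²/29 = 36/29 = 1.2414
7: (40 − 29)²/29 = 121/29 = 4.1724
8: (30 − 29)²/29 = 1/29 = 0.0345
9: (20 − 29)²/29 = 81/29 = 2.7931
Sum = 10.552

10.552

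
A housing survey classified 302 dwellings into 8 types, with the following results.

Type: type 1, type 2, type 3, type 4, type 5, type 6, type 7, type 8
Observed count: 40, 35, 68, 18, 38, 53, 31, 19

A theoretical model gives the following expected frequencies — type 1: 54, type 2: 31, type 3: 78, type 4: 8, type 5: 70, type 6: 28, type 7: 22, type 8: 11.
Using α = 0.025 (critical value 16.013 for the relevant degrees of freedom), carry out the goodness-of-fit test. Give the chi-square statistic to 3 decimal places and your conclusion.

cat         O        E   (O−E)²/E
type 1     40       54     3.6296
type 2     35       31     0.5161
type 3     68       78     1.2821
type 4     18        8    12.5000
type 5     38       70    14.6286
type 6     53       28    22.3214
type 7     31       22     3.6818
type 8     19       11     5.8182
Sum = 64.378
df = 7. Since 64.378 > 16.013, we reject H₀.

64.378; reject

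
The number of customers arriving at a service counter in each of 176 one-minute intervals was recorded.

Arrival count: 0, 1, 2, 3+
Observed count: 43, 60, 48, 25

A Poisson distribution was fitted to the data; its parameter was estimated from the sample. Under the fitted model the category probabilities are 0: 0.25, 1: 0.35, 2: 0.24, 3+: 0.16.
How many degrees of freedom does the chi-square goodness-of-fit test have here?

2

There are k = 4 categories and 1 parameter estimated from the data, so df = 4 − 1 − 1 = 2.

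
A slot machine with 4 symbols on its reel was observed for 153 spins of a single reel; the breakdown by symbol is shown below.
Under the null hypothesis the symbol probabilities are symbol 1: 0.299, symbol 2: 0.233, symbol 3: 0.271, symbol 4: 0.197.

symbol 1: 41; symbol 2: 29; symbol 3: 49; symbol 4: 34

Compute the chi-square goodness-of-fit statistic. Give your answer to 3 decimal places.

Expected counts E_i = n·p_i: 153×0.299 = 45.747, 153×0.233 = 35.649, 153×0.271 = 41.463, 153×0.197 = 30.141.
symbol 1: (41 − 45.747)²/45.747 = 22.534009/45.747 = 0.4926
symbol 2: (29 − 35.649)²/35.649 = 44.209201/35.649 = 1.2401
symbol 3: (49 − 41.463)²/41.463 = 56.806369/41.463 = 1.3700
symbol 4: (34 − 30.141)²/30.141 = 14.891881/30.141 = 0.4941
Sum = 3.597

3.597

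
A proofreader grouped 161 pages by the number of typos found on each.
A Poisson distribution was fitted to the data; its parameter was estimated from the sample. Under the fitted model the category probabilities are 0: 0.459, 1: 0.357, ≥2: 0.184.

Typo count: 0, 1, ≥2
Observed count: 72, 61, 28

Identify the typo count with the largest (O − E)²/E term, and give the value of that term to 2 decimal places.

1, 0.22

Expected counts E_i = n·p_i: 161×0.459 = 73.899, 161×0.357 = 57.477, 161×0.184 = 29.624.
χ² = (72−73.899)²/73.899 + (61−57.477)²/57.477 + (28−29.624)²/29.624
   = 0.049 + 0.216 + 0.089
The largest term is for 1: 0.22.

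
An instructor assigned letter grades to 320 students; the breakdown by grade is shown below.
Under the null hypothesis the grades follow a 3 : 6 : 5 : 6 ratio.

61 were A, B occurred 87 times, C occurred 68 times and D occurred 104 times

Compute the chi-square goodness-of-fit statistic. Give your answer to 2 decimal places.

6.83

Ratio total = 20. Expected counts: 320×3/20 = 48, 320×6/20 = 96, 320×5/20 = 80, 320×6/20 = 96.
χ² = (61−48)²/48 + (87−96)²/96 + (68−80)²/80 + (104−96)²/96
   = 3.521 + 0.844 + 1.800 + 0.667
Sum = 6.83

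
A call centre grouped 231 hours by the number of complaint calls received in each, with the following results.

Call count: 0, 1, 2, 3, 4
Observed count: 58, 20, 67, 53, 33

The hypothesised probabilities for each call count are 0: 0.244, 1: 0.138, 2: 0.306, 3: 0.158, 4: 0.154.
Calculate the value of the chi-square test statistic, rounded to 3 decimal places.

12.313

Expected counts E_i = n·p_i: 231×0.244 = 56.364, 231×0.138 = 31.878, 231×0.306 = 70.686, 231×0.158 = 36.498, 231×0.154 = 35.574.
χ² = (58−56.364)²/56.364 + (20−31.878)²/31.878 + (67−70.686)²/70.686 + (53−36.498)²/36.498 + (33−35.574)²/35.574
   = 0.0475 + 4.4258 + 0.1922 + 7.4611 + 0.1862
Sum = 12.313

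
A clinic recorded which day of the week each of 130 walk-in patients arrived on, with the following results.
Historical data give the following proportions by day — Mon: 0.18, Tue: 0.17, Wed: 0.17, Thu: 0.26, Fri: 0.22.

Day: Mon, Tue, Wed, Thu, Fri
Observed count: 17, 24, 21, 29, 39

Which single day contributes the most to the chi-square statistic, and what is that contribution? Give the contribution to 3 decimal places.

Expected counts E_i = n·p_i: 130×0.18 = 23.4, 130×0.17 = 22.1, 130×0.17 = 22.1, 130×0.26 = 33.8, 130×0.22 = 28.6.
χ² = (17−23.4)²/23.4 + (24−22.1)²/22.1 + (21−22.1)²/22.1 + (29−33.8)²/33.8 + (39−28.6)²/28.6
   = 1.7504 + 0.1633 + 0.0548 + 0.6817 + 3.7818
The largest term is for Fri: 3.782.

Fri, 3.782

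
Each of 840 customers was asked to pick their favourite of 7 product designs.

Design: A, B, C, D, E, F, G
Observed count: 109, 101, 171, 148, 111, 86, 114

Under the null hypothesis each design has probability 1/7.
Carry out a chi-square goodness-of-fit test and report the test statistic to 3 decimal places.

Expected count for each of the 7 categories: 840/7 = 120.
cat         O        E   (O−E)²/E
A         109      120     1.0083
B         101      120     3.0083
C         171      120    21.6750
D         148      120     6.5333
E         111      120     0.6750
F          86      120     9.6333
G         114      120     0.3000
Sum = 42.833

42.833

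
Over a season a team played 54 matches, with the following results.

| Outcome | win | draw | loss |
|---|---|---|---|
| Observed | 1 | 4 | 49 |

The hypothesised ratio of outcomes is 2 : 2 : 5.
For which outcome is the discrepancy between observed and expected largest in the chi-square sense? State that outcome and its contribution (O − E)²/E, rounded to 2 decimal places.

loss, 12.03

Ratio total = 9. Expected counts: 54×2/9 = 12, 54×2/9 = 12, 54×5/9 = 30.
χ² = (1−12)²/12 + (4−12)²/12 + (49−30)²/30
   = 10.083 + 5.333 + 12.033
The largest term is for loss: 12.03.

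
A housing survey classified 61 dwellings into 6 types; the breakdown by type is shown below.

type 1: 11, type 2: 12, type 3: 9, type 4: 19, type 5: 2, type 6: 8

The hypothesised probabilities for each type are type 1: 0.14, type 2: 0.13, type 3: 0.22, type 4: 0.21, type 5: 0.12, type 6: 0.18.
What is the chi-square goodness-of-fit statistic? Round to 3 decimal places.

11.920

Expected counts E_i = n·p_i: 61×0.14 = 8.54, 61×0.13 = 7.93, 61×0.22 = 13.42, 61×0.21 = 12.81, 61×0.12 = 7.32, 61×0.18 = 10.98.
cat         O        E   (O−E)²/E
type 1     11     8.54     0.7086
type 2     12     7.93     2.0889
type 3      9    13.42     1.4558
type 4     19    12.81     2.9911
type 5      2     7.32     3.8664
type 6      8    10.98     0.8088
Sum = 11.920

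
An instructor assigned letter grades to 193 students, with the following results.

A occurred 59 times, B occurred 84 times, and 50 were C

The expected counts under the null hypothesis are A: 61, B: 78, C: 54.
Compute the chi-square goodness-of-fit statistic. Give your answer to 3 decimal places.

0.823

χ² = (59−61)²/61 + (84−78)²/78 + (50−54)²/54
   = 0.0656 + 0.4615 + 0.2963
Sum = 0.823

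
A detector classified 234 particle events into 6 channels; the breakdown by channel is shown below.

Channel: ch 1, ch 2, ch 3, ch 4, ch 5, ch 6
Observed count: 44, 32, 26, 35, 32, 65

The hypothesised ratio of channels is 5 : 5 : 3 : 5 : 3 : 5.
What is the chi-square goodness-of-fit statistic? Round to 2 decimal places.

Ratio total = 26. Expected counts: 234×5/26 = 45, 234×5/26 = 45, 234×3/26 = 27, 234×5/26 = 45, 234×3/26 = 27, 234×5/26 = 45.
cat         O        E   (O−E)²/E
ch 1       44       45      0.022
ch 2       32       45      3.756
ch 3       26       27      0.037
ch 4       35       45      2.222
ch 5       32       27      0.926
ch 6       65       45      8.889
Sum = 15.85

15.85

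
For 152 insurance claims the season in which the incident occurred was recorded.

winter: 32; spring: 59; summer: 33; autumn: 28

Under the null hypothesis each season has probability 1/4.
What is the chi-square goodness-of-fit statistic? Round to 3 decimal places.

Under H₀ each category has probability 1/4, so each expected count is 152/4 = 38.
cat         O        E   (O−E)²/E
winter     32       38     0.9474
spring     59       38    11.6053
summer     33       38     0.6579
autumn     28       38     2.6316
Sum = 15.842

15.842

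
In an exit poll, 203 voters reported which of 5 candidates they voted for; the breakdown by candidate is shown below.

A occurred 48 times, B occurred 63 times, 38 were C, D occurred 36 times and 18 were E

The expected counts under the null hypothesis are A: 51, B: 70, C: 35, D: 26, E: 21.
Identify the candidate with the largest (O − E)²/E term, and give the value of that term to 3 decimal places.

D, 3.846

cat         O        E   (O−E)²/E
A          48       51     0.1765
B          63       70     0.7000
C          38       35     0.2571
D          36       26     3.8462
E          18       21     0.4286
The largest term is for D: 3.846.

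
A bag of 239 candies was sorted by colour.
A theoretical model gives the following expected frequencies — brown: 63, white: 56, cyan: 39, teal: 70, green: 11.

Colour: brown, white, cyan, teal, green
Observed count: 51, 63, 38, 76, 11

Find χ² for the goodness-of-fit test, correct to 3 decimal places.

cat         O        E   (O−E)²/E
brown      51       63     2.2857
white      63       56     0.8750
cyan       38       39     0.0256
teal       76       70     0.5143
green      11       11     0.0000
Sum = 3.701

3.701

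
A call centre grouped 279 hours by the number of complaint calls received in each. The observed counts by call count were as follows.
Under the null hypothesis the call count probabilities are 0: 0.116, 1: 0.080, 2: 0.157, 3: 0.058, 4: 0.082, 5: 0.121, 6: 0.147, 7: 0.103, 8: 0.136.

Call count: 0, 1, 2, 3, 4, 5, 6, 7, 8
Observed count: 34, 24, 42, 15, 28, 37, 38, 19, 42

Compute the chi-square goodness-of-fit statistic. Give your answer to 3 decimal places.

5.782

Expected counts E_i = n·p_i: 279×0.116 = 32.364, 279×0.080 = 22.32, 279×0.157 = 43.803, 279×0.058 = 16.182, 279×0.082 = 22.878, 279×0.121 = 33.759, 279×0.147 = 41.013, 279×0.103 = 28.737, 279×0.136 = 37.944.
0: (34 − 32.364)²/32.364 = 2.676496/32.364 = 0.0827
1: (24 − 22.32)²/22.32 = 2.8224/22.32 = 0.1265
2: (42 − 43.803)²/43.803 = 3.250809/43.803 = 0.0742
3: (15 − 16.182)²/16.182 = 1.397124/16.182 = 0.0863
4: (28 − 22.878)²/22.878 = 26.234884/22.878 = 1.1467
5: (37 − 33.759)²/33.759 = 10.504081/33.759 = 0.3111
6: (38 − 41.013)²/41.013 = 9.078169/41.013 = 0.2213
7: (19 − 28.737)²/28.737 = 94.809169/28.737 = 3.2992
8: (42 − 37.944)²/37.944 = 16.451136/37.944 = 0.4336
Sum = 5.782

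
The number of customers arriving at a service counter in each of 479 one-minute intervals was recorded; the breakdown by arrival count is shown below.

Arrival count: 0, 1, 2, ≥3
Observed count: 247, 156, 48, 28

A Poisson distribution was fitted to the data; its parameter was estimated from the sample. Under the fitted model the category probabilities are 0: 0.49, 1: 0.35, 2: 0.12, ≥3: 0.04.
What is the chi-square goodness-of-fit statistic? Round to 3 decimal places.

7.095

Expected counts E_i = n·p_i: 479×0.49 = 234.71, 479×0.35 = 167.65, 479×0.12 = 57.48, 479×0.04 = 19.16.
χ² = (247−234.71)²/234.71 + (156−167.65)²/167.65 + (48−57.48)²/57.48 + (28−19.16)²/19.16
   = 0.6435 + 0.8096 + 1.5635 + 4.0786
Sum = 7.095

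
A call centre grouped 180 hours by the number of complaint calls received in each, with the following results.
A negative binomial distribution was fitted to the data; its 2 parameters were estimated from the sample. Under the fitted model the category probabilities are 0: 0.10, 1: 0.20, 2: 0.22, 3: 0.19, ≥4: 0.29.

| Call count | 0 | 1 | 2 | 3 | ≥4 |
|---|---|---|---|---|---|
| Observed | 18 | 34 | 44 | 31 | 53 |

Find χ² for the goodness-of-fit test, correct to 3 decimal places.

Expected counts E_i = n·p_i: 180×0.10 = 18, 180×0.20 = 36, 180×0.22 = 39.6, 180×0.19 = 34.2, 180×0.29 = 52.2.
χ² = (18−18)²/18 + (34−36)²/36 + (44−39.6)²/39.6 + (31−34.2)²/34.2 + (53−52.2)²/52.2
   = 0.0000 + 0.1111 + 0.4889 + 0.2994 + 0.0123
Sum = 0.912

0.912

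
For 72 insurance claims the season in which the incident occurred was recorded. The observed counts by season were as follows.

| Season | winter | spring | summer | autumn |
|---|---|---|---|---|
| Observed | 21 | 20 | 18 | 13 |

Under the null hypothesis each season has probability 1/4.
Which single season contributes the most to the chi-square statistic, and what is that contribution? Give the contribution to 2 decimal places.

autumn, 1.39

Expected count for each of the 4 categories: 72/4 = 18.
cat         O        E   (O−E)²/E
winter     21       18      0.500
spring     20       18      0.222
summer     18       18      0.000
autumn     13       18      1.389
The largest term is for autumn: 1.39.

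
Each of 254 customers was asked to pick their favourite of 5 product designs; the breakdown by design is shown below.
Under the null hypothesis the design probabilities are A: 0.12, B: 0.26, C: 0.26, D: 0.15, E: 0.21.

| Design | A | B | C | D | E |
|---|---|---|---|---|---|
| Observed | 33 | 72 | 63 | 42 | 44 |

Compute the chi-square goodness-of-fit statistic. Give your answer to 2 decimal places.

Expected counts E_i = n·p_i: 254×0.12 = 30.48, 254×0.26 = 66.04, 254×0.26 = 66.04, 254×0.15 = 38.1, 254×0.21 = 53.34.
A: (33 − 30.48)²/30.48 = 6.3504/30.48 = 0.208
B: (72 − 66.04)²/66.04 = 35.5216/66.04 = 0.538
C: (63 − 66.04)²/66.04 = 9.2416/66.04 = 0.140
D: (42 − 38.1)²/38.1 = 15.21/38.1 = 0.399
E: (44 − 53.34)²/53.34 = 87.2356/53.34 = 1.635
Sum = 2.92

2.92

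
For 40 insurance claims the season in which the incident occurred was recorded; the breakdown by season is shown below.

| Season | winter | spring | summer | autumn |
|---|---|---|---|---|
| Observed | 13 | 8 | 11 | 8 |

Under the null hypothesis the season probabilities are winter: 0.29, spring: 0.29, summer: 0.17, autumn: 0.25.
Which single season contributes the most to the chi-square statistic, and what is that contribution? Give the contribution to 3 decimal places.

summer, 2.594

Expected counts E_i = n·p_i: 40×0.29 = 11.6, 40×0.29 = 11.6, 40×0.17 = 6.8, 40×0.25 = 10.
χ² = (13−11.6)²/11.6 + (8−11.6)²/11.6 + (11−6.8)²/6.8 + (8−10)²/10
   = 0.1690 + 1.1172 + 2.5941 + 0.4000
The largest term is for summer: 2.594.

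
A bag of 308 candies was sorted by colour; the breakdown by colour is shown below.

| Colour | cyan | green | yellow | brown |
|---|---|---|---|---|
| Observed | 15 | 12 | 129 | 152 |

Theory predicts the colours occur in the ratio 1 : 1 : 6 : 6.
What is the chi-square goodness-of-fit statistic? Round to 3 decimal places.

Ratio total = 14. Expected counts: 308×1/14 = 22, 308×1/14 = 22, 308×6/14 = 132, 308×6/14 = 132.
χ² = (15−22)²/22 + (12−22)²/22 + (129−132)²/132 + (152−132)²/132
   = 2.2273 + 4.5455 + 0.0682 + 3.0303
Sum = 9.871

9.871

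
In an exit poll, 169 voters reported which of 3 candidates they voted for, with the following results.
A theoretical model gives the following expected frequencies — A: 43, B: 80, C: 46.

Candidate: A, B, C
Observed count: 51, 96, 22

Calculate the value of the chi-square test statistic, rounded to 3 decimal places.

A: (51 − 43)²/43 = 64/43 = 1.4884
B: (96 − 80)²/80 = 256/80 = 3.2000
C: (22 − 46)²/46 = 576/46 = 12.5217
Sum = 17.210

17.210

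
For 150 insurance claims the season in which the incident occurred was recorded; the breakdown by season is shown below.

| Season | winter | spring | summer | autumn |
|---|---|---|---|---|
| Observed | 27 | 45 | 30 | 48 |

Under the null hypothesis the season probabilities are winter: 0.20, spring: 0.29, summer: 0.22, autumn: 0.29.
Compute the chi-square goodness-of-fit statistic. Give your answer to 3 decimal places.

1.090

Expected counts E_i = n·p_i: 150×0.20 = 30, 150×0.29 = 43.5, 150×0.22 = 33, 150×0.29 = 43.5.
χ² = (27−30)²/30 + (45−43.5)²/43.5 + (30−33)²/33 + (48−43.5)²/43.5
   = 0.3000 + 0.0517 + 0.2727 + 0.4655
Sum = 1.090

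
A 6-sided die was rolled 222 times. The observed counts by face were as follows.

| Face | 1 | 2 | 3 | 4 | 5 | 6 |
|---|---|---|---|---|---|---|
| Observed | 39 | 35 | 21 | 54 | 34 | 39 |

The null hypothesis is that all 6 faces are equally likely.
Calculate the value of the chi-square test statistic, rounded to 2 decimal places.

15.30

Expected count for each of the 6 categories: 222/6 = 37.
χ² = (39−37)²/37 + (35−37)²/37 + (21−37)²/37 + (54−37)²/37 + (34−37)²/37 + (39−37)²/37
   = 0.108 + 0.108 + 6.919 + 7.811 + 0.243 + 0.108
Sum = 15.30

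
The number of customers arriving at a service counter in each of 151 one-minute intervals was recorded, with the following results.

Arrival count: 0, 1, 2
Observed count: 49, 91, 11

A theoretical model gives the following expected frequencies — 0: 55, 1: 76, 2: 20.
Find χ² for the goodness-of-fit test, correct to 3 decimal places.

0: (49 − 55)²/55 = 36/55 = 0.6545
1: (91 − 76)²/76 = 225/76 = 2.9605
2: (11 − 20)²/20 = 81/20 = 4.0500
Sum = 7.665

7.665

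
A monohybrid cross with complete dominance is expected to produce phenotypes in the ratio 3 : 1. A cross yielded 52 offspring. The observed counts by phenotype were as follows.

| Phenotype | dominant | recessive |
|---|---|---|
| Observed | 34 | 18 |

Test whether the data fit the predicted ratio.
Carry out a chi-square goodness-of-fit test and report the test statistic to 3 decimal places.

Ratio total = 4. Expected counts: 52×3/4 = 39, 52×1/4 = 13.
χ² = (34−39)²/39 + (18−13)²/13
   = 0.6410 + 1.9231
Sum = 2.564

2.564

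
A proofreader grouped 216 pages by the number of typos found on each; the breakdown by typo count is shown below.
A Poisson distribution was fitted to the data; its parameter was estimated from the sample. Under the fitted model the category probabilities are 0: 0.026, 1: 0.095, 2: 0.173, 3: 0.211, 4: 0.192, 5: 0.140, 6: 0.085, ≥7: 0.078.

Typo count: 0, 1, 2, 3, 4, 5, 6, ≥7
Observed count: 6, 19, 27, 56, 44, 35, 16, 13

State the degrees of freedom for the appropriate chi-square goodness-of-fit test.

6

There are k = 8 categories and 1 parameter estimated from the data, so df = 8 − 1 − 1 = 6.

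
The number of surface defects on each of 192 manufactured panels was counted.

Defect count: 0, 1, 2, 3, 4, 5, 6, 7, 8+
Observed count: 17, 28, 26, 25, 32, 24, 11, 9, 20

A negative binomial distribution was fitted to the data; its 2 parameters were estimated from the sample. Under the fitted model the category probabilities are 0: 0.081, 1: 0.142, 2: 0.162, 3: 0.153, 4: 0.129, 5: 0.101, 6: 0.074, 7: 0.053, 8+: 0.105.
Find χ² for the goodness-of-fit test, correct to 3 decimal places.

5.712

Expected counts E_i = n·p_i: 192×0.081 = 15.552, 192×0.142 = 27.264, 192×0.162 = 31.104, 192×0.153 = 29.376, 192×0.129 = 24.768, 192×0.101 = 19.392, 192×0.074 = 14.208, 192×0.053 = 10.176, 192×0.105 = 20.16.
χ² = (17−15.552)²/15.552 + (28−27.264)²/27.264 + (26−31.104)²/31.104 + (25−29.376)²/29.376 + (32−24.768)²/24.768 + (24−19.392)²/19.392 + (11−14.208)²/14.208 + (9−10.176)²/10.176 + (20−20.16)²/20.16
   = 0.1348 + 0.0199 + 0.8375 + 0.6519 + 2.1117 + 1.0950 + 0.7243 + 0.1359 + 0.0013
Sum = 5.712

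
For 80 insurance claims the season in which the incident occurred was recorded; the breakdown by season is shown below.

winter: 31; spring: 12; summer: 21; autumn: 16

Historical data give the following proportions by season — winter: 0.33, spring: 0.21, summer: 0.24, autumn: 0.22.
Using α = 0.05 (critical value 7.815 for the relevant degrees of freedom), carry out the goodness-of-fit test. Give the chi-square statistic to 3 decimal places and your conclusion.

2.487; do not reject

Expected counts E_i = n·p_i: 80×0.33 = 26.4, 80×0.21 = 16.8, 80×0.24 = 19.2, 80×0.22 = 17.6.
winter: (31 − 26.4)²/26.4 = 21.16/26.4 = 0.8015
spring: (12 − 16.8)²/16.8 = 23.04/16.8 = 1.3714
summer: (21 − 19.2)²/19.2 = 3.24/19.2 = 0.1688
autumn: (16 − 17.6)²/17.6 = 2.56/17.6 = 0.1455
Sum = 2.487
df = 3. Since 2.487 < 7.815, we do not reject H₀.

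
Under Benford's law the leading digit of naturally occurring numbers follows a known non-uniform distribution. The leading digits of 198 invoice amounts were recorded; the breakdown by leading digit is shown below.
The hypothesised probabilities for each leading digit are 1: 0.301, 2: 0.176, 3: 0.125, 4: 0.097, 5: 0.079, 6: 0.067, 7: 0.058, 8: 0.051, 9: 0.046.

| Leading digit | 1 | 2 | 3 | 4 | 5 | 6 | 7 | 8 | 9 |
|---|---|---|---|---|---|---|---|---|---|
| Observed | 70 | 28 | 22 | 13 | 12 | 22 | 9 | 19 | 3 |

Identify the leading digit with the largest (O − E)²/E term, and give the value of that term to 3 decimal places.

Expected counts E_i = n·p_i: 198×0.301 = 59.598, 198×0.176 = 34.848, 198×0.125 = 24.75, 198×0.097 = 19.206, 198×0.079 = 15.642, 198×0.067 = 13.266, 198×0.058 = 11.484, 198×0.051 = 10.098, 198×0.046 = 9.108.
χ² = (70−59.598)²/59.598 + (28−34.848)²/34.848 + (22−24.75)²/24.75 + (13−19.206)²/19.206 + (12−15.642)²/15.642 + (22−13.266)²/13.266 + (9−11.484)²/11.484 + (19−10.098)²/10.098 + (3−9.108)²/9.108
   = 1.8155 + 1.3457 + 0.3056 + 2.0053 + 0.8480 + 5.7502 + 0.5373 + 7.8477 + 4.0961
The largest term is for 8: 7.848.

8, 7.848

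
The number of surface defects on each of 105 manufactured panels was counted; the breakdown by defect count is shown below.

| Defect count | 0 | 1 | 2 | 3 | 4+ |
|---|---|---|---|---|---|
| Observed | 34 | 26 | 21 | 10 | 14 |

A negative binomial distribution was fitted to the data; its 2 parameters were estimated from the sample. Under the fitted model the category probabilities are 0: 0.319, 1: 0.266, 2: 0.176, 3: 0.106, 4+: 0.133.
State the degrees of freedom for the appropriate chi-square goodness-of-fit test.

2

There are k = 5 categories and 2 parameters estimated from the data, so df = 5 − 1 − 2 = 2.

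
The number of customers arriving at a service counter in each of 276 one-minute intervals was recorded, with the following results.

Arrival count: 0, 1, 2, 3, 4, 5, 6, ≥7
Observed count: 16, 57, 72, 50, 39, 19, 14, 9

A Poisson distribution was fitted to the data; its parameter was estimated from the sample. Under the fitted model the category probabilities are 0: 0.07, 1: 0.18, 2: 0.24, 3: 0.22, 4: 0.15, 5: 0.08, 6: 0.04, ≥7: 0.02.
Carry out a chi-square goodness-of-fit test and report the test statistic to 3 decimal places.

Expected counts E_i = n·p_i: 276×0.07 = 19.32, 276×0.18 = 49.68, 276×0.24 = 66.24, 276×0.22 = 60.72, 276×0.15 = 41.4, 276×0.08 = 22.08, 276×0.04 = 11.04, 276×0.02 = 5.52.
0: (16 − 19.32)²/19.32 = 11.0224/19.32 = 0.5705
1: (57 − 49.68)²/49.68 = 53.5824/49.68 = 1.0786
2: (72 − 66.24)²/66.24 = 33.1776/66.24 = 0.5009
3: (50 − 60.72)²/60.72 = 114.9184/60.72 = 1.8926
4: (39 − 41.4)²/41.4 = 5.76/41.4 = 0.1391
5: (19 − 22.08)²/22.08 = 9.4864/22.08 = 0.4296
6: (14 − 11.04)²/11.04 = 8.7616/11.04 = 0.7936
≥7: (9 − 5.52)²/5.52 = 12.1104/5.52 = 2.1939
Sum = 7.599

7.599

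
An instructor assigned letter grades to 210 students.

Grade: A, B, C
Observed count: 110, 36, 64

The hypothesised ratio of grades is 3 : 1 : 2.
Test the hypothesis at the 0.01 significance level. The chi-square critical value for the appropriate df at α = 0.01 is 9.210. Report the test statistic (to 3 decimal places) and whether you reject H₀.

Ratio total = 6. Expected counts: 210×3/6 = 105, 210×1/6 = 35, 210×2/6 = 70.
cat         O        E   (O−E)²/E
A         110      105     0.2381
B          36       35     0.0286
C          64       70     0.5143
Sum = 0.781
df = 2. Since 0.781 < 9.210, we do not reject H₀.

0.781; do not reject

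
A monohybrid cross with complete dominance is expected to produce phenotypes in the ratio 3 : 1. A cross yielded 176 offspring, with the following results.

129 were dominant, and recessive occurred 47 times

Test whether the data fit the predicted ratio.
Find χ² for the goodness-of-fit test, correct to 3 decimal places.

Ratio total = 4. Expected counts: 176×3/4 = 132, 176×1/4 = 44.
dominant: (129 − 132)²/132 = 9/132 = 0.0682
recessive: (47 − 44)²/44 = 9/44 = 0.2045
Sum = 0.273

0.273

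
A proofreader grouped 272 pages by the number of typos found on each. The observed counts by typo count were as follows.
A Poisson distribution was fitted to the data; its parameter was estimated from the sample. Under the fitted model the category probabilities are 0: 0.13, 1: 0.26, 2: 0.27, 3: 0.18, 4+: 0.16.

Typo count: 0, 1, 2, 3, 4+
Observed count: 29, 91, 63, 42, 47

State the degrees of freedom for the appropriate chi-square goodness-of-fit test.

There are k = 5 categories and 1 parameter estimated from the data, so df = 5 − 1 − 1 = 3.

3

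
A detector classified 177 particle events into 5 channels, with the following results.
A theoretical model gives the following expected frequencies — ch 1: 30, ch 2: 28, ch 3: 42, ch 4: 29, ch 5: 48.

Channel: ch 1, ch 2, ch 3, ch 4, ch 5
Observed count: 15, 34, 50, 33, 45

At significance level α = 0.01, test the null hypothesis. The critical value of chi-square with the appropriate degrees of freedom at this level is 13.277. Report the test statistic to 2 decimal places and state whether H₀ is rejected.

ch 1: (15 − 30)²/30 = 225/30 = 7.500
ch 2: (34 − 28)²/28 = 36/28 = 1.286
ch 3: (50 − 42)²/42 = 64/42 = 1.524
ch 4: (33 − 29)²/29 = 16/29 = 0.552
ch 5: (45 − 48)²/48 = 9/48 = 0.188
Sum = 11.05
df = 4. Since 11.05 < 13.277, we do not reject H₀.

11.05; do not reject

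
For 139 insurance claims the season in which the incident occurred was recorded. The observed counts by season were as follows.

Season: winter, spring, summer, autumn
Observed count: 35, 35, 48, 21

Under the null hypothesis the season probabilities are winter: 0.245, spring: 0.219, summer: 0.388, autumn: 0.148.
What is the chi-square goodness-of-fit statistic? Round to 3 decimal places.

1.370

Expected counts E_i = n·p_i: 139×0.245 = 34.055, 139×0.219 = 30.441, 139×0.388 = 53.932, 139×0.148 = 20.572.
winter: (35 − 34.055)²/34.055 = 0.893025/34.055 = 0.0262
spring: (35 − 30.441)²/30.441 = 20.784481/30.441 = 0.6828
summer: (48 − 53.932)²/53.932 = 35.188624/53.932 = 0.6525
autumn: (21 − 20.572)²/20.572 = 0.183184/20.572 = 0.0089
Sum = 1.370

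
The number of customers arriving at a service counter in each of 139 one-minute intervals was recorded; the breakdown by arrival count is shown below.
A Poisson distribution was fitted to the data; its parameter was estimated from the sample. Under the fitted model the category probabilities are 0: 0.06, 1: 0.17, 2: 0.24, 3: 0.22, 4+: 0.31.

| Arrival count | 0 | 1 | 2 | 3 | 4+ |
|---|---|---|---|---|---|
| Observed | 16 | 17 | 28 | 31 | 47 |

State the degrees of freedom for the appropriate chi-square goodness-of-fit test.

There are k = 5 categories and 1 parameter estimated from the data, so df = 5 − 1 − 1 = 3.

3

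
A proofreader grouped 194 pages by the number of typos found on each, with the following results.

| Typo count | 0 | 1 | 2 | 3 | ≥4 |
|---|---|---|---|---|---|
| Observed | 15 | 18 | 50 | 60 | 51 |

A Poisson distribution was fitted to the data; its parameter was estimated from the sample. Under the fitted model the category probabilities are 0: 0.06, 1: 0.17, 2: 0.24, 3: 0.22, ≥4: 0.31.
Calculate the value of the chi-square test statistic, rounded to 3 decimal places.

Expected counts E_i = n·p_i: 194×0.06 = 11.64, 194×0.17 = 32.98, 194×0.24 = 46.56, 194×0.22 = 42.68, 194×0.31 = 60.14.
χ² = (15−11.64)²/11.64 + (18−32.98)²/32.98 + (50−46.56)²/46.56 + (60−42.68)²/42.68 + (51−60.14)²/60.14
   = 0.9699 + 6.8041 + 0.2542 + 7.0286 + 1.3891
Sum = 16.446

16.446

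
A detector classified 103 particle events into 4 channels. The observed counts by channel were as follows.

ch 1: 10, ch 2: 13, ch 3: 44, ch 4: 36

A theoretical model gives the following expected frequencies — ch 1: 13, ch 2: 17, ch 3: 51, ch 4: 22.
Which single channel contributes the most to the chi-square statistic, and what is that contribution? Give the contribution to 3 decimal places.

χ² = (10−13)²/13 + (13−17)²/17 + (44−51)²/51 + (36−22)²/22
   = 0.6923 + 0.9412 + 0.9608 + 8.9091
The largest term is for ch 4: 8.909.

ch 4, 8.909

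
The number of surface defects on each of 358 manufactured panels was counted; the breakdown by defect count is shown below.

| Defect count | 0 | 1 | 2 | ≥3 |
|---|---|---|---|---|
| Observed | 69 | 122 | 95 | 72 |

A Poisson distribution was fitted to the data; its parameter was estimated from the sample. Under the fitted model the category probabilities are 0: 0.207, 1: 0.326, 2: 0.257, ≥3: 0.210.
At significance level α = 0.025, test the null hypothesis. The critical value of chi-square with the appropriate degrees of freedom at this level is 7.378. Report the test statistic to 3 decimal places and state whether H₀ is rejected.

Expected counts E_i = n·p_i: 358×0.207 = 74.106, 358×0.326 = 116.708, 358×0.257 = 92.006, 358×0.210 = 75.18.
χ² = (69−74.106)²/74.106 + (122−116.708)²/116.708 + (95−92.006)²/92.006 + (72−75.18)²/75.18
   = 0.3518 + 0.2400 + 0.0974 + 0.1345
Sum = 0.824
df = 2. Since 0.824 < 7.378, we do not reject H₀.

0.824; do not reject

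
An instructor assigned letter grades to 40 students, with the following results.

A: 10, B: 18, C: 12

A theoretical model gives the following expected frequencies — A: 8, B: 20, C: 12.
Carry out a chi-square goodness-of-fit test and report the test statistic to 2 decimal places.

χ² = (10−8)²/8 + (18−20)²/20 + (12−12)²/12
   = 0.500 + 0.200 + 0.000
Sum = 0.70

0.70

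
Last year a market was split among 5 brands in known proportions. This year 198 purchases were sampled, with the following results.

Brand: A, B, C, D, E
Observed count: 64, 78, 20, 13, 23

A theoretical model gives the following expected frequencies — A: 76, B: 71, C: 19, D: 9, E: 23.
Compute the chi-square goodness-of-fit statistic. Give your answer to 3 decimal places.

4.415

χ² = (64−76)²/76 + (78−71)²/71 + (20−19)²/19 + (13−9)²/9 + (23−23)²/23
   = 1.8947 + 0.6901 + 0.0526 + 1.7778 + 0.0000
Sum = 4.415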